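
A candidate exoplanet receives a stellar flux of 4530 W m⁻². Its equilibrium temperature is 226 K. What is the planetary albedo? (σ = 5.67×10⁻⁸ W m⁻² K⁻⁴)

From T_eq⁴ = S(1−A)/(4σ): 1−A = 4σT_eq⁴/S.
1−A = 4 × 5.67×10⁻⁸ × (226)⁴ / 4530 = 0.131.

A ≈ 0.87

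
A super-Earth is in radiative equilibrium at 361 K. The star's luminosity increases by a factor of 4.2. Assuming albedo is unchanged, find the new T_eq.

T_eq ≈ 517 K

T_eq ∝ L^(1/4) · d^(−1/2).
T′ = 361 × 4.2^(1/4) = 517 K.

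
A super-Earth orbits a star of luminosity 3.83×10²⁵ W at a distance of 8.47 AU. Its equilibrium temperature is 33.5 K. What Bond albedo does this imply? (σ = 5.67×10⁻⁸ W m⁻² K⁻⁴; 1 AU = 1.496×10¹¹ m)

A ≈ 0.85

d = 8.47 AU = 1.27×10¹² m.
Flux: S = L/(4πd²) = 3.83×10²⁵/(4π×(1.27×10¹²)²) = 1.90 W m⁻².
From T_eq⁴ = S(1−A)/(4σ): 1−A = 4σT_eq⁴/S.
1−A = 4 × 5.67×10⁻⁸ × (33.5)⁴ / 1.90 = 0.150.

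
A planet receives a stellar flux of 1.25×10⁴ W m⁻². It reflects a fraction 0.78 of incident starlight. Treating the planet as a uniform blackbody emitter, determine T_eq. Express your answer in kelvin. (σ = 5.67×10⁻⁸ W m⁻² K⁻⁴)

T_eq ≈ 332 K

Energy balance: absorbed = emitted ⇒ πR²·S(1−A) = 4πR²·σT_eq⁴, so T_eq⁴ = S(1−A)/(4σ).
T_eq = [1.25×10⁴ × 0.22 / (4 × 5.67×10⁻⁸)]^(1/4) = (1.21×10¹⁰)^(1/4) = 332 K.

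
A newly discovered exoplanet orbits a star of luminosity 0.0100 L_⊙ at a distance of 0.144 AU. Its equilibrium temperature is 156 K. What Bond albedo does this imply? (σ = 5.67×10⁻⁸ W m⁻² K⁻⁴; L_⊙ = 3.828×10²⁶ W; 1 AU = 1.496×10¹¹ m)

A ≈ 0.80

d = 0.144 AU = 2.15×10¹⁰ m.
L = 0.0100 × 3.828×10²⁶ = 3.83×10²⁴ W.
Flux: S = L/(4πd²) = 3.83×10²⁴/(4π×(2.15×10¹⁰)²) = 656 W m⁻².
From T_eq⁴ = S(1−A)/(4σ): 1−A = 4σT_eq⁴/S.
1−A = 4 × 5.67×10⁻⁸ × (156)⁴ / 656 = 0.205.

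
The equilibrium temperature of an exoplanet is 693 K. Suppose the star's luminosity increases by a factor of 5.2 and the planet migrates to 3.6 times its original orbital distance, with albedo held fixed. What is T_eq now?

T_eq ≈ 552 K

T_eq ∝ L^(1/4) · d^(−1/2).
T′ = 693 × 5.2^(1/4) / 3.6^(1/2) = 552 K.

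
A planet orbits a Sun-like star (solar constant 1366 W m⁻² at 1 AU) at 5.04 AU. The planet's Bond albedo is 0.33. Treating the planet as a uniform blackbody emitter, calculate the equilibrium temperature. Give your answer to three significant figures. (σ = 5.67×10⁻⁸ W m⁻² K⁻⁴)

T_eq ≈ 112 K

Flux at 5.04 AU: S = 1366/5.04² = 53.8 W m⁻².
Energy balance: absorbed = emitted ⇒ πR²·S(1−A) = 4πR²·σT_eq⁴, so T_eq⁴ = S(1−A)/(4σ).
T_eq = [53.8 × 0.67 / (4 × 5.67×10⁻⁸)]^(1/4) = (1.59×10⁸)^(1/4) = 112 K.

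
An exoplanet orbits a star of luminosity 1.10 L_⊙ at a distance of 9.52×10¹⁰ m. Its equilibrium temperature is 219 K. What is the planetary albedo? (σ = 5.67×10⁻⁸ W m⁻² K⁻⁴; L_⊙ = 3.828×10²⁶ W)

L = 1.10 × 3.828×10²⁶ = 4.21×10²⁶ W.
Flux: S = L/(4πd²) = 4.21×10²⁶/(4π×(9.52×10¹⁰)²) = 3700 W m⁻².
From T_eq⁴ = S(1−A)/(4σ): 1−A = 4σT_eq⁴/S.
1−A = 4 × 5.67×10⁻⁸ × (219)⁴ / 3700 = 0.141.

A ≈ 0.86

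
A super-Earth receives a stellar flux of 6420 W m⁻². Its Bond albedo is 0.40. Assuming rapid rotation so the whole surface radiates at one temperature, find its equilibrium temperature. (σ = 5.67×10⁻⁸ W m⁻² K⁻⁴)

T_eq ≈ 361 K

Energy balance: absorbed = emitted ⇒ πR²·S(1−A) = 4πR²·σT_eq⁴, so T_eq⁴ = S(1−A)/(4σ).
T_eq = [6420 × 0.60 / (4 × 5.67×10⁻⁸)]^(1/4) = (1.70×10¹⁰)^(1/4) = 361 K.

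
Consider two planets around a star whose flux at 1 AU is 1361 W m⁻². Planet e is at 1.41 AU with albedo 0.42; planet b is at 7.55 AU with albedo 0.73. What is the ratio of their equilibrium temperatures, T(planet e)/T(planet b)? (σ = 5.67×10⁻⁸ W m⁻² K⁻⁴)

T_eq = [S₀(1−A)/(4σd²)]^(1/4), so T ∝ (1−A)^(1/4) / √d.
T₁ = [1361×0.58/(4×5.67×10⁻⁸×1.41²)]^(1/4) = 204.55 K.
T₂ = [1361×0.27/(4×5.67×10⁻⁸×7.55²)]^(1/4) = 73.02 K.

T₁/T₂ ≈ 2.801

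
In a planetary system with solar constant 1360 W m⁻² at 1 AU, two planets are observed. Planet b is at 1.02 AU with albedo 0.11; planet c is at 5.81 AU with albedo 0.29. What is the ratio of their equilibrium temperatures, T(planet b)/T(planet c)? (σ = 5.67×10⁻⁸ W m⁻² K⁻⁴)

T_eq = [S₀(1−A)/(4σd²)]^(1/4), so T ∝ (1−A)^(1/4) / √d.
T₁ = [1360×0.89/(4×5.67×10⁻⁸×1.02²)]^(1/4) = 267.62 K.
T₂ = [1360×0.71/(4×5.67×10⁻⁸×5.81²)]^(1/4) = 105.97 K.

T₁/T₂ ≈ 2.525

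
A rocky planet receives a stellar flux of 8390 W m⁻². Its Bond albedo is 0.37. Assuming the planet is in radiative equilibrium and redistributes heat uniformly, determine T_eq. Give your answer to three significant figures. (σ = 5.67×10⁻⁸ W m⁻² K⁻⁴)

Energy balance: absorbed = emitted ⇒ πR²·S(1−A) = 4πR²·σT_eq⁴, so T_eq⁴ = S(1−A)/(4σ).
T_eq = [8390 × 0.63 / (4 × 5.67×10⁻⁸)]^(1/4) = (2.33×10¹⁰)^(1/4) = 391 K.

T_eq ≈ 391 K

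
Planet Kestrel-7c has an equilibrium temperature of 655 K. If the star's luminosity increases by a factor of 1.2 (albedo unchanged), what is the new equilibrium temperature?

T_eq ∝ L^(1/4) · d^(−1/2).
T′ = 655 × 1.2^(1/4) = 686 K.

T_eq ≈ 686 K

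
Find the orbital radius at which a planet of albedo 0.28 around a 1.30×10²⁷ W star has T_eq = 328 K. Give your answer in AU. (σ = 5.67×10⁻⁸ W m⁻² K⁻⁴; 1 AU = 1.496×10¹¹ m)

d ≈ 1.13 AU

From T_eq⁴ = L(1−A)/(16πσd²): d = √[L(1−A)/(16πσT_eq⁴)].
d = √[1.30×10²⁷ × 0.72 / (16π × 5.67×10⁻⁸ × (328)⁴)] = 1.68×10¹¹ m = 1.13 AU.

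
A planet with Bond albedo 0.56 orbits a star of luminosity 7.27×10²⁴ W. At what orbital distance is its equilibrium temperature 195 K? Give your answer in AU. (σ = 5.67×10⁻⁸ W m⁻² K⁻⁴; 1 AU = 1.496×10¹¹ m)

d ≈ 0.186 AU

From T_eq⁴ = L(1−A)/(16πσd²): d = √[L(1−A)/(16πσT_eq⁴)].
d = √[7.27×10²⁴ × 0.44 / (16π × 5.67×10⁻⁸ × (195)⁴)] = 2.79×10¹⁰ m = 0.186 AU.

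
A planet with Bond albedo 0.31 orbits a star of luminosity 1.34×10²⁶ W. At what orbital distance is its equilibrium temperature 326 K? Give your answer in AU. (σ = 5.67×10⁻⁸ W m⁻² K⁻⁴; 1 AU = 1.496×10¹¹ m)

d ≈ 0.358 AU

From T_eq⁴ = L(1−A)/(16πσd²): d = √[L(1−A)/(16πσT_eq⁴)].
d = √[1.34×10²⁶ × 0.69 / (16π × 5.67×10⁻⁸ × (326)⁴)] = 5.36×10¹⁰ m = 0.358 AU.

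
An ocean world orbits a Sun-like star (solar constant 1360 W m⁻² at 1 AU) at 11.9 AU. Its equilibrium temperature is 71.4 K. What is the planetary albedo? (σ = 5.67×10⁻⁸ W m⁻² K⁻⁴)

A ≈ 0.39

Flux at 11.9 AU: S = 1360/11.9² = 9.60 W m⁻².
From T_eq⁴ = S(1−A)/(4σ): 1−A = 4σT_eq⁴/S.
1−A = 4 × 5.67×10⁻⁸ × (71.4)⁴ / 9.60 = 0.614.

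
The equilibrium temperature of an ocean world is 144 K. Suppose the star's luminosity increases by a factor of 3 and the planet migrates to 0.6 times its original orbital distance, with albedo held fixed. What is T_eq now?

T_eq ∝ L^(1/4) · d^(−1/2).
T′ = 144 × 3^(1/4) / 0.6^(1/2) = 245 K.

T_eq ≈ 245 K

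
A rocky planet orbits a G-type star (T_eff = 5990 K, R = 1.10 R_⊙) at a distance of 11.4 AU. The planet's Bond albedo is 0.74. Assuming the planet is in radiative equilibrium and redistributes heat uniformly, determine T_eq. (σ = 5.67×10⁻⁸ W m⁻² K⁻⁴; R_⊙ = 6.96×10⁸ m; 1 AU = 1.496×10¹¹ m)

R_⋆ = 1.10 × 6.96×10⁸ = 7.66×10⁸ m.
d = 11.4 AU = 1.71×10¹² m.
L = 4πR_⋆²σT_⋆⁴ = 4π(7.66×10⁸)² × 5.67×10⁻⁸ × (5990)⁴ = 5.38×10²⁶ W.
S = L/(4πd²) = 14.7 W m⁻².
Energy balance: absorbed = emitted ⇒ πR²·S(1−A) = 4πR²·σT_eq⁴, so T_eq⁴ = S(1−A)/(4σ).
T_eq = [14.7 × 0.26 / (4 × 5.67×10⁻⁸)]^(1/4) = (1.69×10⁷)^(1/4) = 64.1 K.

T_eq ≈ 64.1 K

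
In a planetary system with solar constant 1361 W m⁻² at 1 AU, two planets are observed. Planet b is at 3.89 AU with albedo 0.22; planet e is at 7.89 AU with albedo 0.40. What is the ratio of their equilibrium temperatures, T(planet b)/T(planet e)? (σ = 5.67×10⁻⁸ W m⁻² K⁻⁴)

T₁/T₂ ≈ 1.521

T_eq = [S₀(1−A)/(4σd²)]^(1/4), so T ∝ (1−A)^(1/4) / √d.
T₁ = [1361×0.78/(4×5.67×10⁻⁸×3.89²)]^(1/4) = 132.62 K.
T₂ = [1361×0.60/(4×5.67×10⁻⁸×7.89²)]^(1/4) = 87.21 K.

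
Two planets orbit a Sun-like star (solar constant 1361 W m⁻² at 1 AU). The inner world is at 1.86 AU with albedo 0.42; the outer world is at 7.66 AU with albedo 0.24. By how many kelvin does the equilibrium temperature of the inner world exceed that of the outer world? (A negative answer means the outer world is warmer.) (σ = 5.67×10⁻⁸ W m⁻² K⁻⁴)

ΔT ≈ 84.2 K

T_eq = [S₀(1−A)/(4σd²)]^(1/4), so T ∝ (1−A)^(1/4) / √d.
T₁ = [1361×0.58/(4×5.67×10⁻⁸×1.86²)]^(1/4) = 178.10 K.
T₂ = [1361×0.76/(4×5.67×10⁻⁸×7.66²)]^(1/4) = 93.90 K.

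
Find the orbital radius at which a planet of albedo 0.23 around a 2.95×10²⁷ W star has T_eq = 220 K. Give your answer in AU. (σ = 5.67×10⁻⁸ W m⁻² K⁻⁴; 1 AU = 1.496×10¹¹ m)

d ≈ 3.90 AU

From T_eq⁴ = L(1−A)/(16πσd²): d = √[L(1−A)/(16πσT_eq⁴)].
d = √[2.95×10²⁷ × 0.77 / (16π × 5.67×10⁻⁸ × (220)⁴)] = 5.83×10¹¹ m = 3.90 AU.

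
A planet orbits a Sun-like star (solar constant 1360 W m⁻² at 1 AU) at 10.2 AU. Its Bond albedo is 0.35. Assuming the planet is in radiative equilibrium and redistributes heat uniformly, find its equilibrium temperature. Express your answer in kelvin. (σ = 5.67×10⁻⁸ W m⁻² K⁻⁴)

Flux at 10.2 AU: S = 1360/10.2² = 13.1 W m⁻².
Energy balance: absorbed = emitted ⇒ πR²·S(1−A) = 4πR²·σT_eq⁴, so T_eq⁴ = S(1−A)/(4σ).
T_eq = [13.1 × 0.65 / (4 × 5.67×10⁻⁸)]^(1/4) = (3.75×10⁷)^(1/4) = 78.2 K.

T_eq ≈ 78.2 K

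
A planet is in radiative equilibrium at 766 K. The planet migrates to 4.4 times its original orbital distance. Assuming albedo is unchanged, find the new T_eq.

T_eq ≈ 365 K

T_eq ∝ L^(1/4) · d^(−1/2).
T′ = 766 / 4.4^(1/2) = 365 K.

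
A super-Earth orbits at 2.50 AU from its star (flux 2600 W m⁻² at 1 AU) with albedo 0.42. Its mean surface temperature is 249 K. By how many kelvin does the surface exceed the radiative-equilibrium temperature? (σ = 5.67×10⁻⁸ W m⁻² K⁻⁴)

S = 2600/2.50² = 416.0 W m⁻².
T_eq = [S(1−A)/(4σ)]^(1/4) = [416.0×0.58/(4×5.67×10⁻⁸)]^(1/4) = 180.6 K.
ΔT = T_surf − T_eq = 249 − 180.6.

ΔT ≈ 68.4 K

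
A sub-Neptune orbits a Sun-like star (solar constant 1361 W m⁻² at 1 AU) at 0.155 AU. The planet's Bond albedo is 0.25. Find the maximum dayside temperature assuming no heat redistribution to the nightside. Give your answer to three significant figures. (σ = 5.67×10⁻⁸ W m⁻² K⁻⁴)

T_ss ≈ 930 K

Flux at 0.155 AU: S = 1361/0.155² = 5.66×10⁴ W m⁻².
With no redistribution each surface element balances locally: S(1−A) = σT⁴.
T = [5.66×10⁴ × 0.75 / 5.67×10⁻⁸]^(1/4) = (7.49×10¹¹)^(1/4) = 930 K.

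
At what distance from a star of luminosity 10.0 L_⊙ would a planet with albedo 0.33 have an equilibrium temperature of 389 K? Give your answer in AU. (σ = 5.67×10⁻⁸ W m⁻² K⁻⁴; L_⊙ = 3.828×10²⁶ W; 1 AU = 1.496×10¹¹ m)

d ≈ 1.33 AU

L = 10.0 × 3.828×10²⁶ = 3.83×10²⁷ W.
From T_eq⁴ = L(1−A)/(16πσd²): d = √[L(1−A)/(16πσT_eq⁴)].
d = √[3.83×10²⁷ × 0.67 / (16π × 5.67×10⁻⁸ × (389)⁴)] = 1.98×10¹¹ m = 1.33 AU.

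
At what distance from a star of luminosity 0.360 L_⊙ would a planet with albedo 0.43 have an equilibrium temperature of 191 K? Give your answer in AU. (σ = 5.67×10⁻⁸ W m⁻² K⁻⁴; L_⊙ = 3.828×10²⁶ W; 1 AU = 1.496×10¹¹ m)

L = 0.360 × 3.828×10²⁶ = 1.38×10²⁶ W.
From T_eq⁴ = L(1−A)/(16πσd²): d = √[L(1−A)/(16πσT_eq⁴)].
d = √[1.38×10²⁶ × 0.57 / (16π × 5.67×10⁻⁸ × (191)⁴)] = 1.44×10¹¹ m = 0.962 AU.

d ≈ 0.962 AU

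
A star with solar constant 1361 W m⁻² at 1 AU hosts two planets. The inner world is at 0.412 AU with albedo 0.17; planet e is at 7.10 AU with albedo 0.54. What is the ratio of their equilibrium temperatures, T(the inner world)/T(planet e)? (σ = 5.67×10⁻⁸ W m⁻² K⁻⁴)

T₁/T₂ ≈ 4.811

T_eq = [S₀(1−A)/(4σd²)]^(1/4), so T ∝ (1−A)^(1/4) / √d.
T₁ = [1361×0.83/(4×5.67×10⁻⁸×0.412²)]^(1/4) = 413.88 K.
T₂ = [1361×0.46/(4×5.67×10⁻⁸×7.10²)]^(1/4) = 86.02 K.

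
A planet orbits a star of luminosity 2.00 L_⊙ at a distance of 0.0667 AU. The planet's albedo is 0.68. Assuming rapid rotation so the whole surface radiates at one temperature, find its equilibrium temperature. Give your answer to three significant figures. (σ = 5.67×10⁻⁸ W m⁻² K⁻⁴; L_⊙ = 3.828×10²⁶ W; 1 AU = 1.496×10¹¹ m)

T_eq ≈ 964 K

d = 0.0667 AU = 9.98×10⁹ m.
L = 2.00 × 3.828×10²⁶ = 7.66×10²⁶ W.
Flux: S = L/(4πd²) = 7.66×10²⁶/(4π×(9.98×10⁹)²) = 6.12×10⁵ W m⁻².
Energy balance: absorbed = emitted ⇒ πR²·S(1−A) = 4πR²·σT_eq⁴, so T_eq⁴ = S(1−A)/(4σ).
T_eq = [6.12×10⁵ × 0.32 / (4 × 5.67×10⁻⁸)]^(1/4) = (8.63×10¹¹)^(1/4) = 964 K.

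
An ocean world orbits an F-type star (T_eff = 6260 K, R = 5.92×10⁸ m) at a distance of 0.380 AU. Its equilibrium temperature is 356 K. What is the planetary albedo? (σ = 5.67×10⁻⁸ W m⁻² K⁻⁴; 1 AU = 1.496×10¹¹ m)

A ≈ 0.61

d = 0.380 AU = 5.68×10¹⁰ m.
L = 4πR_⋆²σT_⋆⁴ = 4π(5.92×10⁸)² × 5.67×10⁻⁸ × (6260)⁴ = 3.83×10²⁶ W.
S = L/(4πd²) = 9440 W m⁻².
From T_eq⁴ = S(1−A)/(4σ): 1−A = 4σT_eq⁴/S.
1−A = 4 × 5.67×10⁻⁸ × (356)⁴ / 9440 = 0.386.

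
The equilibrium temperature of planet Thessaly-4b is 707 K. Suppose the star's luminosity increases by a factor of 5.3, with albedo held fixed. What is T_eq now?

T_eq ∝ L^(1/4) · d^(−1/2).
T′ = 707 × 5.3^(1/4) = 1070 K.

T_eq ≈ 1070 K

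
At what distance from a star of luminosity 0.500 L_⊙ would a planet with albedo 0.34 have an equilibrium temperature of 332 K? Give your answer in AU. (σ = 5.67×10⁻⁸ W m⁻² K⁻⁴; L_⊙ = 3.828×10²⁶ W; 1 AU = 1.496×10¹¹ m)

d ≈ 0.404 AU

L = 0.500 × 3.828×10²⁶ = 1.91×10²⁶ W.
From T_eq⁴ = L(1−A)/(16πσd²): d = √[L(1−A)/(16πσT_eq⁴)].
d = √[1.91×10²⁶ × 0.66 / (16π × 5.67×10⁻⁸ × (332)⁴)] = 6.04×10¹⁰ m = 0.404 AU.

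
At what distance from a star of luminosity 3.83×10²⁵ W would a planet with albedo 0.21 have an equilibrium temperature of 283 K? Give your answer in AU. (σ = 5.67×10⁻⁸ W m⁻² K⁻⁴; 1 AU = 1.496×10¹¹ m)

d ≈ 0.272 AU

From T_eq⁴ = L(1−A)/(16πσd²): d = √[L(1−A)/(16πσT_eq⁴)].
d = √[3.83×10²⁵ × 0.79 / (16π × 5.67×10⁻⁸ × (283)⁴)] = 4.07×10¹⁰ m = 0.272 AU.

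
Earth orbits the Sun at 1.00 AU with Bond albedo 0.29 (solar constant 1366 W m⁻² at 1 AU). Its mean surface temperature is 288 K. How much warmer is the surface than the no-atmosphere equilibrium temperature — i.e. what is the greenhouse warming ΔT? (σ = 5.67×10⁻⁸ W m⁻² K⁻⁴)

ΔT ≈ 32.3 K

S = 1366/1.00² = 1366 W m⁻².
T_eq = [S(1−A)/(4σ)]^(1/4) = [1366×0.71/(4×5.67×10⁻⁸)]^(1/4) = 255.7 K.
ΔT = T_surf − T_eq = 288 − 255.7.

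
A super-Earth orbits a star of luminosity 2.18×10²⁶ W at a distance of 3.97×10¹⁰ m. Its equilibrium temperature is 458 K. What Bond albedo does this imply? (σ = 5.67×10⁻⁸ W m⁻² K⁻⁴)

A ≈ 0.09

Flux: S = L/(4πd²) = 2.18×10²⁶/(4π×(3.97×10¹⁰)²) = 1.10×10⁴ W m⁻².
From T_eq⁴ = S(1−A)/(4σ): 1−A = 4σT_eq⁴/S.
1−A = 4 × 5.67×10⁻⁸ × (458)⁴ / 1.10×10⁴ = 0.907.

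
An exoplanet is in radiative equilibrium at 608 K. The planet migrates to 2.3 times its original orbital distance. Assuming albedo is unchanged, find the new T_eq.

T_eq ≈ 401 K

T_eq ∝ L^(1/4) · d^(−1/2).
T′ = 608 / 2.3^(1/2) = 401 K.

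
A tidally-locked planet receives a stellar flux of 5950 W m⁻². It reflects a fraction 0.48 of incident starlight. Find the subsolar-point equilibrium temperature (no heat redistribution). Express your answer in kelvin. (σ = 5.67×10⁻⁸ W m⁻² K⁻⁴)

T_ss ≈ 483 K

At the subsolar point the surface absorbs S(1−A) and emits σT⁴ per unit area — no factor of 4, since only the local patch is in balance.
T = [5950 × 0.52 / 5.67×10⁻⁸]^(1/4) = (5.46×10¹⁰)^(1/4) = 483 K.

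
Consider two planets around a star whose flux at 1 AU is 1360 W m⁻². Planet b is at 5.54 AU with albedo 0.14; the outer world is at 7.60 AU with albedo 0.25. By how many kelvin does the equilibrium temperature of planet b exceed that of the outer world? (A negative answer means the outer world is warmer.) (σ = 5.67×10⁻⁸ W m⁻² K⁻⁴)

ΔT ≈ 19.9 K

T_eq = [S₀(1−A)/(4σd²)]^(1/4), so T ∝ (1−A)^(1/4) / √d.
T₁ = [1360×0.86/(4×5.67×10⁻⁸×5.54²)]^(1/4) = 113.85 K.
T₂ = [1360×0.75/(4×5.67×10⁻⁸×7.60²)]^(1/4) = 93.94 K.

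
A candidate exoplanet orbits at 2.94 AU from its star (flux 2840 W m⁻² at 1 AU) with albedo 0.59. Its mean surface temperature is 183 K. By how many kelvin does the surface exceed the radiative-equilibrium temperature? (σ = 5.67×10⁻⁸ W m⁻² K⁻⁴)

ΔT ≈ 26.9 K

S = 2840/2.94² = 328.6 W m⁻².
T_eq = [S(1−A)/(4σ)]^(1/4) = [328.6×0.41/(4×5.67×10⁻⁸)]^(1/4) = 156.1 K.
ΔT = T_surf − T_eq = 183 − 156.1.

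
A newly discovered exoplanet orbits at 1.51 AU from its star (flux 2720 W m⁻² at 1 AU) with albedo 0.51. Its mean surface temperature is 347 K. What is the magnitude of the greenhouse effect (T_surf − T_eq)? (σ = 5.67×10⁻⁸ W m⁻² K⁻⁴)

S = 2720/1.51² = 1193 W m⁻².
T_eq = [S(1−A)/(4σ)]^(1/4) = [1193×0.49/(4×5.67×10⁻⁸)]^(1/4) = 225.3 K.
ΔT = T_surf − T_eq = 347 − 225.3.

ΔT ≈ 121.7 K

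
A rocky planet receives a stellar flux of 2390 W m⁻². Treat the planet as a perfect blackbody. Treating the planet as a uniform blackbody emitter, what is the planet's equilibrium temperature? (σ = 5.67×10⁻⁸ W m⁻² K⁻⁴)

T_eq ≈ 320 K

Energy balance: absorbed = emitted ⇒ πR²·S(1−A) = 4πR²·σT_eq⁴, so T_eq⁴ = S(1−A)/(4σ).
T_eq = [2390 × 1.00 / (4 × 5.67×10⁻⁸)]^(1/4) = (1.05×10¹⁰)^(1/4) = 320 K.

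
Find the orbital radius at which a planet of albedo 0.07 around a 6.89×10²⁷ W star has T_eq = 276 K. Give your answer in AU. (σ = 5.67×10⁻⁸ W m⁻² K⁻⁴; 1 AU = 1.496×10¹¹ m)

d ≈ 4.16 AU

From T_eq⁴ = L(1−A)/(16πσd²): d = √[L(1−A)/(16πσT_eq⁴)].
d = √[6.89×10²⁷ × 0.93 / (16π × 5.67×10⁻⁸ × (276)⁴)] = 6.22×10¹¹ m = 4.16 AU.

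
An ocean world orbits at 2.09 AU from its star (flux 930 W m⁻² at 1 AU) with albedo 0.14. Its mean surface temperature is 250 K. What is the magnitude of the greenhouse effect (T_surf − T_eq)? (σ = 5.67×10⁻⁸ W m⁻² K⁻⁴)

S = 930/2.09² = 212.9 W m⁻².
T_eq = [S(1−A)/(4σ)]^(1/4) = [212.9×0.86/(4×5.67×10⁻⁸)]^(1/4) = 168.6 K.
ΔT = T_surf − T_eq = 250 − 168.6.

ΔT ≈ 81.4 K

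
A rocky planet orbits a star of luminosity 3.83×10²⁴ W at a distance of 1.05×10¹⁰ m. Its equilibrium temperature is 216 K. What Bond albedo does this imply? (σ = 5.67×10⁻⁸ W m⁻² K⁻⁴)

A ≈ 0.82

Flux: S = L/(4πd²) = 3.83×10²⁴/(4π×(1.05×10¹⁰)²) = 2760 W m⁻².
From T_eq⁴ = S(1−A)/(4σ): 1−A = 4σT_eq⁴/S.
1−A = 4 × 5.67×10⁻⁸ × (216)⁴ / 2760 = 0.179.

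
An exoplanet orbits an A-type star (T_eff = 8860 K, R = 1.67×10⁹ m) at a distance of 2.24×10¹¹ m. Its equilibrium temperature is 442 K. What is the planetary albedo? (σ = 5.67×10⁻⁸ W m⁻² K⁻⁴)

L = 4πR_⋆²σT_⋆⁴ = 4π(1.67×10⁹)² × 5.67×10⁻⁸ × (8860)⁴ = 1.22×10²⁸ W.
S = L/(4πd²) = 1.94×10⁴ W m⁻².
From T_eq⁴ = S(1−A)/(4σ): 1−A = 4σT_eq⁴/S.
1−A = 4 × 5.67×10⁻⁸ × (442)⁴ / 1.94×10⁴ = 0.446.

A ≈ 0.55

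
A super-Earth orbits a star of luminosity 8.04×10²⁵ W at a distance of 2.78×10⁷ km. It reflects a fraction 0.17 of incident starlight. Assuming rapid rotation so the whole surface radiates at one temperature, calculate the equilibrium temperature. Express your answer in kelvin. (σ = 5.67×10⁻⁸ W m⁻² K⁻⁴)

d = 2.78×10⁷ km = 2.78×10¹⁰ m.
Flux: S = L/(4πd²) = 8.04×10²⁵/(4π×(2.78×10¹⁰)²) = 8280 W m⁻².
Energy balance: absorbed = emitted ⇒ πR²·S(1−A) = 4πR²·σT_eq⁴, so T_eq⁴ = S(1−A)/(4σ).
T_eq = [8280 × 0.83 / (4 × 5.67×10⁻⁸)]^(1/4) = (3.03×10¹⁰)^(1/4) = 417 K.

T_eq ≈ 417 K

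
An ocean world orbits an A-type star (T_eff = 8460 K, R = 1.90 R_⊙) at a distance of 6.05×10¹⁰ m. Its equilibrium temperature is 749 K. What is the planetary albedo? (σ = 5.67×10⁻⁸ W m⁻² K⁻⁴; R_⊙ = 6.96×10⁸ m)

R_⋆ = 1.90 × 6.96×10⁸ = 1.32×10⁹ m.
L = 4πR_⋆²σT_⋆⁴ = 4π(1.32×10⁹)² × 5.67×10⁻⁸ × (8460)⁴ = 6.38×10²⁷ W.
S = L/(4πd²) = 1.39×10⁵ W m⁻².
From T_eq⁴ = S(1−A)/(4σ): 1−A = 4σT_eq⁴/S.
1−A = 4 × 5.67×10⁻⁸ × (749)⁴ / 1.39×10⁵ = 0.514.

A ≈ 0.49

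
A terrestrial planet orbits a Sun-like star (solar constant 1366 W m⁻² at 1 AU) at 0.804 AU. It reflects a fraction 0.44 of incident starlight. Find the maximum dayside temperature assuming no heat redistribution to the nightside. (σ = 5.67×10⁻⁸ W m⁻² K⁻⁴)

Flux at 0.804 AU: S = 1366/0.804² = 2110 W m⁻².
With no redistribution each surface element balances locally: S(1−A) = σT⁴.
T = [2110 × 0.56 / 5.67×10⁻⁸]^(1/4) = (2.09×10¹⁰)^(1/4) = 380 K.

T_ss ≈ 380 K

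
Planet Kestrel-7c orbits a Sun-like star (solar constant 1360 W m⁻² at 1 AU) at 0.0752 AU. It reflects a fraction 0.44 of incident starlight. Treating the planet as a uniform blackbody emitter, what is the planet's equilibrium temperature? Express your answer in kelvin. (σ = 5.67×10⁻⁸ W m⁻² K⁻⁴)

T_eq ≈ 878 K

Flux at 0.0752 AU: S = 1360/0.0752² = 2.40×10⁵ W m⁻².
Energy balance: absorbed = emitted ⇒ πR²·S(1−A) = 4πR²·σT_eq⁴, so T_eq⁴ = S(1−A)/(4σ).
T_eq = [2.40×10⁵ × 0.56 / (4 × 5.67×10⁻⁸)]^(1/4) = (5.94×10¹¹)^(1/4) = 878 K.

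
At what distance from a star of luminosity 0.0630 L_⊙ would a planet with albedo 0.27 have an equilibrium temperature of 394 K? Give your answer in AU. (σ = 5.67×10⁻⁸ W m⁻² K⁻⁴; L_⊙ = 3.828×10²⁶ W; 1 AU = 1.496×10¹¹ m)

L = 0.0630 × 3.828×10²⁶ = 2.41×10²⁵ W.
From T_eq⁴ = L(1−A)/(16πσd²): d = √[L(1−A)/(16πσT_eq⁴)].
d = √[2.41×10²⁵ × 0.73 / (16π × 5.67×10⁻⁸ × (394)⁴)] = 1.60×10¹⁰ m = 0.107 AU.

d ≈ 0.107 AU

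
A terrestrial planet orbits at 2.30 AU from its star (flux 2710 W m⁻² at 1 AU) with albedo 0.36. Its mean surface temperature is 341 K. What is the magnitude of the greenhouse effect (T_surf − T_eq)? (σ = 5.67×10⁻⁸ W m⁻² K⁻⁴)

S = 2710/2.30² = 512.3 W m⁻².
T_eq = [S(1−A)/(4σ)]^(1/4) = [512.3×0.64/(4×5.67×10⁻⁸)]^(1/4) = 195.0 K.
ΔT = T_surf − T_eq = 341 − 195.0.

ΔT ≈ 146.0 K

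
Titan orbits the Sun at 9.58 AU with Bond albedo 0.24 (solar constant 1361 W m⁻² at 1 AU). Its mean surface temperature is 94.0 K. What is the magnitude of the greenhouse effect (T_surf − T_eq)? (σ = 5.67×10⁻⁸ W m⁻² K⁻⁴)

S = 1361/9.58² = 14.83 W m⁻².
T_eq = [S(1−A)/(4σ)]^(1/4) = [14.83×0.76/(4×5.67×10⁻⁸)]^(1/4) = 84.0 K.
ΔT = T_surf − T_eq = 94 − 84.0.

ΔT ≈ 10.0 K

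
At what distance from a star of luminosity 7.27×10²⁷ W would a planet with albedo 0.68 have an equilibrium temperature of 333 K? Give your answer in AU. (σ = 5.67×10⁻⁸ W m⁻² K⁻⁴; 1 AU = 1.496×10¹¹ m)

From T_eq⁴ = L(1−A)/(16πσd²): d = √[L(1−A)/(16πσT_eq⁴)].
d = √[7.27×10²⁷ × 0.32 / (16π × 5.67×10⁻⁸ × (333)⁴)] = 2.58×10¹¹ m = 1.72 AU.

d ≈ 1.72 AU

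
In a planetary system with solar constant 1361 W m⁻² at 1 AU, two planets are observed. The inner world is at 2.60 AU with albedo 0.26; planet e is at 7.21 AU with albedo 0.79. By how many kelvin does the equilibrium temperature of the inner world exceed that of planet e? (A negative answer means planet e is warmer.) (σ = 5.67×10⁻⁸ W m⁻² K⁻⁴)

T_eq = [S₀(1−A)/(4σd²)]^(1/4), so T ∝ (1−A)^(1/4) / √d.
T₁ = [1361×0.74/(4×5.67×10⁻⁸×2.60²)]^(1/4) = 160.09 K.
T₂ = [1361×0.21/(4×5.67×10⁻⁸×7.21²)]^(1/4) = 70.17 K.

ΔT ≈ 89.9 K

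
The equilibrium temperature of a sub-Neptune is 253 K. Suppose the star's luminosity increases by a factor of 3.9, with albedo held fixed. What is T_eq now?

T_eq ≈ 356 K

T_eq ∝ L^(1/4) · d^(−1/2).
T′ = 253 × 3.9^(1/4) = 356 K.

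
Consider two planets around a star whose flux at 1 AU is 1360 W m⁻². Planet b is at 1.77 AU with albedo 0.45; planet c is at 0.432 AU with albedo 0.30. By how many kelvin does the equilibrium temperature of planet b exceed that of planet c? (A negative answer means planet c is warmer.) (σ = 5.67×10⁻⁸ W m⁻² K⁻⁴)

ΔT ≈ -207.1 K

T_eq = [S₀(1−A)/(4σd²)]^(1/4), so T ∝ (1−A)^(1/4) / √d.
T₁ = [1360×0.55/(4×5.67×10⁻⁸×1.77²)]^(1/4) = 180.13 K.
T₂ = [1360×0.70/(4×5.67×10⁻⁸×0.432²)]^(1/4) = 387.26 K.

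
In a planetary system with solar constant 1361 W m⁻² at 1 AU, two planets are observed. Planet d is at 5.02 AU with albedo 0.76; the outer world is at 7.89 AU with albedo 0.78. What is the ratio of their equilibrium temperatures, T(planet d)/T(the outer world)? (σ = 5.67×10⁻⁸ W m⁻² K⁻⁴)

T₁/T₂ ≈ 1.281

T_eq = [S₀(1−A)/(4σd²)]^(1/4), so T ∝ (1−A)^(1/4) / √d.
T₁ = [1361×0.24/(4×5.67×10⁻⁸×5.02²)]^(1/4) = 86.95 K.
T₂ = [1361×0.22/(4×5.67×10⁻⁸×7.89²)]^(1/4) = 67.86 K.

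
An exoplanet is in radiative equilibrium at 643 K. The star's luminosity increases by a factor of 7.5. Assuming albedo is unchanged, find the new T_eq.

T_eq ∝ L^(1/4) · d^(−1/2).
T′ = 643 × 7.5^(1/4) = 1060 K.

T_eq ≈ 1060 K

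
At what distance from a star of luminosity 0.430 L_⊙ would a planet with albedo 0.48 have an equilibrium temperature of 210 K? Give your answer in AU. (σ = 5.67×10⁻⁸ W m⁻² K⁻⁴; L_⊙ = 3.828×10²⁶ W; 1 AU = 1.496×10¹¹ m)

d ≈ 0.831 AU

L = 0.430 × 3.828×10²⁶ = 1.65×10²⁶ W.
From T_eq⁴ = L(1−A)/(16πσd²): d = √[L(1−A)/(16πσT_eq⁴)].
d = √[1.65×10²⁶ × 0.52 / (16π × 5.67×10⁻⁸ × (210)⁴)] = 1.24×10¹¹ m = 0.831 AU.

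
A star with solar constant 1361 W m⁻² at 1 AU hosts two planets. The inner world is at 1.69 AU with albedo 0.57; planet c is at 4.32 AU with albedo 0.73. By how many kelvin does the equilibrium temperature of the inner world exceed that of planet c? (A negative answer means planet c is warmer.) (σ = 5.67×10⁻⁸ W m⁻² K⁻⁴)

T_eq = [S₀(1−A)/(4σd²)]^(1/4), so T ∝ (1−A)^(1/4) / √d.
T₁ = [1361×0.43/(4×5.67×10⁻⁸×1.69²)]^(1/4) = 173.37 K.
T₂ = [1361×0.27/(4×5.67×10⁻⁸×4.32²)]^(1/4) = 96.53 K.

ΔT ≈ 76.8 K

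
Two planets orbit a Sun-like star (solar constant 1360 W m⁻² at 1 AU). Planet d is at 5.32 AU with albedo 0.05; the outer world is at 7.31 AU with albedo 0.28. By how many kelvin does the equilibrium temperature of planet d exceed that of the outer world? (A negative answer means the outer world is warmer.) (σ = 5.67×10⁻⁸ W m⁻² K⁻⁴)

T_eq = [S₀(1−A)/(4σd²)]^(1/4), so T ∝ (1−A)^(1/4) / √d.
T₁ = [1360×0.95/(4×5.67×10⁻⁸×5.32²)]^(1/4) = 119.11 K.
T₂ = [1360×0.72/(4×5.67×10⁻⁸×7.31²)]^(1/4) = 94.81 K.

ΔT ≈ 24.3 K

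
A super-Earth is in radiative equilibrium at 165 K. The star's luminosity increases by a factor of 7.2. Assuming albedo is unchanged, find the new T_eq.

T_eq ≈ 270 K

T_eq ∝ L^(1/4) · d^(−1/2).
T′ = 165 × 7.2^(1/4) = 270 K.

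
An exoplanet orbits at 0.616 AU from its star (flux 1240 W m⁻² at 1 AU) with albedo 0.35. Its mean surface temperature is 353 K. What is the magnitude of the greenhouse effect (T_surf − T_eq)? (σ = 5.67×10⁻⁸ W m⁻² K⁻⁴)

ΔT ≈ 41.9 K

S = 1240/0.616² = 3268 W m⁻².
T_eq = [S(1−A)/(4σ)]^(1/4) = [3268×0.65/(4×5.67×10⁻⁸)]^(1/4) = 311.1 K.
ΔT = T_surf − T_eq = 353 − 311.1.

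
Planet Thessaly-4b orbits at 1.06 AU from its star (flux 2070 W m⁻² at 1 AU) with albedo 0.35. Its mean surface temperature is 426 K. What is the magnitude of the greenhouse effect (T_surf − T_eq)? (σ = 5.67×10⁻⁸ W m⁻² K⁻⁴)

S = 2070/1.06² = 1842 W m⁻².
T_eq = [S(1−A)/(4σ)]^(1/4) = [1842×0.65/(4×5.67×10⁻⁸)]^(1/4) = 269.6 K.
ΔT = T_surf − T_eq = 426 − 269.6.

ΔT ≈ 156.4 K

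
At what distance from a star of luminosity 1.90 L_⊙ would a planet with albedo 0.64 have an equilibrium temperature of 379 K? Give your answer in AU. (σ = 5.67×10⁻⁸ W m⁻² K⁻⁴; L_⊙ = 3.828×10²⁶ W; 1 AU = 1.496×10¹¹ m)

d ≈ 0.446 AU

L = 1.90 × 3.828×10²⁶ = 7.27×10²⁶ W.
From T_eq⁴ = L(1−A)/(16πσd²): d = √[L(1−A)/(16πσT_eq⁴)].
d = √[7.27×10²⁶ × 0.36 / (16π × 5.67×10⁻⁸ × (379)⁴)] = 6.67×10¹⁰ m = 0.446 AU.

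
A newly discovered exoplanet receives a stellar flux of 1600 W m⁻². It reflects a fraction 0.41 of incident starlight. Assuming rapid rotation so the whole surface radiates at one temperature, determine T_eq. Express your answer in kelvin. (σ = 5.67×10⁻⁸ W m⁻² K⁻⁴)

Energy balance: absorbed = emitted ⇒ πR²·S(1−A) = 4πR²·σT_eq⁴, so T_eq⁴ = S(1−A)/(4σ).
T_eq = [1600 × 0.59 / (4 × 5.67×10⁻⁸)]^(1/4) = (4.16×10⁹)^(1/4) = 254 K.

T_eq ≈ 254 K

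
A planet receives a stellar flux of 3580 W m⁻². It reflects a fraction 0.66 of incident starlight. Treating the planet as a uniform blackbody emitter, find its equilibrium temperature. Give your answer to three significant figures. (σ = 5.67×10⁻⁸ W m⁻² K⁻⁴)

Energy balance: absorbed = emitted ⇒ πR²·S(1−A) = 4πR²·σT_eq⁴, so T_eq⁴ = S(1−A)/(4σ).
T_eq = [3580 × 0.34 / (4 × 5.67×10⁻⁸)]^(1/4) = (5.37×10⁹)^(1/4) = 271 K.

T_eq ≈ 271 K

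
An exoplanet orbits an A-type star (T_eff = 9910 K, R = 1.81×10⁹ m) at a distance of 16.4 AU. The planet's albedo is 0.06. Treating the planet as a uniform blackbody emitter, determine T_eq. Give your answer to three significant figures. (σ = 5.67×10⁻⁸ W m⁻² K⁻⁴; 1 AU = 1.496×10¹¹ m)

d = 16.4 AU = 2.45×10¹² m.
L = 4πR_⋆²σT_⋆⁴ = 4π(1.81×10⁹)² × 5.67×10⁻⁸ × (9910)⁴ = 2.25×10²⁸ W.
S = L/(4πd²) = 298 W m⁻².
Energy balance: absorbed = emitted ⇒ πR²·S(1−A) = 4πR²·σT_eq⁴, so T_eq⁴ = S(1−A)/(4σ).
T_eq = [298 × 0.94 / (4 × 5.67×10⁻⁸)]^(1/4) = (1.23×10⁹)^(1/4) = 187 K.

T_eq ≈ 187 K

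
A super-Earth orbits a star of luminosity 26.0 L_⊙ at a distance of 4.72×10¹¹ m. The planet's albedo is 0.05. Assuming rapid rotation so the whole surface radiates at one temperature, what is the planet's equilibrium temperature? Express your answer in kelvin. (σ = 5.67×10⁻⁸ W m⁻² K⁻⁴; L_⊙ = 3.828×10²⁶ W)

T_eq ≈ 349 K

L = 26.0 × 3.828×10²⁶ = 9.95×10²⁷ W.
Flux: S = L/(4πd²) = 9.95×10²⁷/(4π×(4.72×10¹¹)²) = 3560 W m⁻².
Energy balance: absorbed = emitted ⇒ πR²·S(1−A) = 4πR²·σT_eq⁴, so T_eq⁴ = S(1−A)/(4σ).
T_eq = [3560 × 0.95 / (4 × 5.67×10⁻⁸)]^(1/4) = (1.49×10¹⁰)^(1/4) = 349 K.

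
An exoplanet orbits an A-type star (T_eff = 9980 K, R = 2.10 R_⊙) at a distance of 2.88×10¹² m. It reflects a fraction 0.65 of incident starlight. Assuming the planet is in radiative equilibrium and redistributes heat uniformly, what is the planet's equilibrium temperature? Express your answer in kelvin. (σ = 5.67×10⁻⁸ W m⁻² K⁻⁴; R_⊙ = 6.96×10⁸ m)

R_⋆ = 2.10 × 6.96×10⁸ = 1.46×10⁹ m.
L = 4πR_⋆²σT_⋆⁴ = 4π(1.46×10⁹)² × 5.67×10⁻⁸ × (9980)⁴ = 1.51×10²⁸ W.
S = L/(4πd²) = 145 W m⁻².
Energy balance: absorbed = emitted ⇒ πR²·S(1−A) = 4πR²·σT_eq⁴, so T_eq⁴ = S(1−A)/(4σ).
T_eq = [145 × 0.35 / (4 × 5.67×10⁻⁸)]^(1/4) = (2.24×10⁸)^(1/4) = 122 K.

T_eq ≈ 122 K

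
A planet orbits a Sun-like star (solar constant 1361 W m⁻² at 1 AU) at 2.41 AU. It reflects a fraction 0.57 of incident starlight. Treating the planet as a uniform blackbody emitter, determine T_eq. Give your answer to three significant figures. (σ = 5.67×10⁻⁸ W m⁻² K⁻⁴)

T_eq ≈ 145 K

Flux at 2.41 AU: S = 1361/2.41² = 234 W m⁻².
Energy balance: absorbed = emitted ⇒ πR²·S(1−A) = 4πR²·σT_eq⁴, so T_eq⁴ = S(1−A)/(4σ).
T_eq = [234 × 0.43 / (4 × 5.67×10⁻⁸)]^(1/4) = (4.44×10⁸)^(1/4) = 145 K.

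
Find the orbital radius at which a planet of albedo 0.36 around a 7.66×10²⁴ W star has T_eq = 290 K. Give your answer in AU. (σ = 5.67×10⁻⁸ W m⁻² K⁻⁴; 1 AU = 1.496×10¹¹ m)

From T_eq⁴ = L(1−A)/(16πσd²): d = √[L(1−A)/(16πσT_eq⁴)].
d = √[7.66×10²⁴ × 0.64 / (16π × 5.67×10⁻⁸ × (290)⁴)] = 1.56×10¹⁰ m = 0.104 AU.

d ≈ 0.104 AU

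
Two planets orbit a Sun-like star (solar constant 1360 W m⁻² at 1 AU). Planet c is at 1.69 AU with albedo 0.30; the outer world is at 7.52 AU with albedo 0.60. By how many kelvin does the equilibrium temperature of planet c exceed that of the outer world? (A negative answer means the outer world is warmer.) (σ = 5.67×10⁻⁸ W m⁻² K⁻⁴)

ΔT ≈ 115.1 K

T_eq = [S₀(1−A)/(4σd²)]^(1/4), so T ∝ (1−A)^(1/4) / √d.
T₁ = [1360×0.70/(4×5.67×10⁻⁸×1.69²)]^(1/4) = 195.80 K.
T₂ = [1360×0.40/(4×5.67×10⁻⁸×7.52²)]^(1/4) = 80.70 K.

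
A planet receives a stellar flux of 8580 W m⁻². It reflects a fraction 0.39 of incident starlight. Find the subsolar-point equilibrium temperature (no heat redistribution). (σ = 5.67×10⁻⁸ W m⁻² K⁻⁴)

At the subsolar point the surface absorbs S(1−A) and emits σT⁴ per unit area — no factor of 4, since only the local patch is in balance.
T = [8580 × 0.61 / 5.67×10⁻⁸]^(1/4) = (9.23×10¹⁰)^(1/4) = 551 K.

T_ss ≈ 551 K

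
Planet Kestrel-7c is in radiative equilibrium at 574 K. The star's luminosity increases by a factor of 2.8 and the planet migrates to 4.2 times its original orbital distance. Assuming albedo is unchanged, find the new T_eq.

T_eq ∝ L^(1/4) · d^(−1/2).
T′ = 574 × 2.8^(1/4) / 4.2^(1/2) = 362 K.

T_eq ≈ 362 K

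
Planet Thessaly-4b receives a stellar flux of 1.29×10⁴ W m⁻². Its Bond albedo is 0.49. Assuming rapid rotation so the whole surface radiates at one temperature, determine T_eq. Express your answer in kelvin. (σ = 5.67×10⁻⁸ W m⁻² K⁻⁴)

Energy balance: absorbed = emitted ⇒ πR²·S(1−A) = 4πR²·σT_eq⁴, so T_eq⁴ = S(1−A)/(4σ).
T_eq = [1.29×10⁴ × 0.51 / (4 × 5.67×10⁻⁸)]^(1/4) = (2.90×10¹⁰)^(1/4) = 413 K.

T_eq ≈ 413 K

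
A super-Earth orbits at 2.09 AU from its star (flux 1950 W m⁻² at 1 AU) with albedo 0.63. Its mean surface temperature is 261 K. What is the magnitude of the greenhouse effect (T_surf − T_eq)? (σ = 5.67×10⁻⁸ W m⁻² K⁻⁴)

S = 1950/2.09² = 446.4 W m⁻².
T_eq = [S(1−A)/(4σ)]^(1/4) = [446.4×0.37/(4×5.67×10⁻⁸)]^(1/4) = 164.3 K.
ΔT = T_surf − T_eq = 261 − 164.3.

ΔT ≈ 96.7 K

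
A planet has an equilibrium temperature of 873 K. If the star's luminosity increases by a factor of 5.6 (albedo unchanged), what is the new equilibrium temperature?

T_eq ∝ L^(1/4) · d^(−1/2).
T′ = 873 × 5.6^(1/4) = 1340 K.

T_eq ≈ 1340 K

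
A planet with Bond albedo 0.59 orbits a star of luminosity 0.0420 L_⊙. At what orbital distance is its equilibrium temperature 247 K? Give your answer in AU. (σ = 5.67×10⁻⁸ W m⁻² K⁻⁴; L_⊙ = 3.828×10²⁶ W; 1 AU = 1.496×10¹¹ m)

d ≈ 0.167 AU

L = 0.0420 × 3.828×10²⁶ = 1.61×10²⁵ W.
From T_eq⁴ = L(1−A)/(16πσd²): d = √[L(1−A)/(16πσT_eq⁴)].
d = √[1.61×10²⁵ × 0.41 / (16π × 5.67×10⁻⁸ × (247)⁴)] = 2.49×10¹⁰ m = 0.167 AU.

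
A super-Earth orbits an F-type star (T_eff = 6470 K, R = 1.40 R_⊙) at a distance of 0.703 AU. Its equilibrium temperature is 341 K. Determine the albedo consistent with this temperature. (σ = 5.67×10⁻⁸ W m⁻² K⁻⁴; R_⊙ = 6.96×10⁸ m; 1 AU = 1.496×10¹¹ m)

R_⋆ = 1.40 × 6.96×10⁸ = 9.74×10⁸ m.
d = 0.703 AU = 1.05×10¹¹ m.
L = 4πR_⋆²σT_⋆⁴ = 4π(9.74×10⁸)² × 5.67×10⁻⁸ × (6470)⁴ = 1.19×10²⁷ W.
S = L/(4πd²) = 8530 W m⁻².
From T_eq⁴ = S(1−A)/(4σ): 1−A = 4σT_eq⁴/S.
1−A = 4 × 5.67×10⁻⁸ × (341)⁴ / 8530 = 0.360.

A ≈ 0.64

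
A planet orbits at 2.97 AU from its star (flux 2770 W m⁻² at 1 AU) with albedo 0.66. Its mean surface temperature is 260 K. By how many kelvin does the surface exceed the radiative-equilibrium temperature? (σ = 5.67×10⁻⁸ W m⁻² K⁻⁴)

ΔT ≈ 112.7 K

S = 2770/2.97² = 314.0 W m⁻².
T_eq = [S(1−A)/(4σ)]^(1/4) = [314.0×0.34/(4×5.67×10⁻⁸)]^(1/4) = 147.3 K.
ΔT = T_surf − T_eq = 260 − 147.3.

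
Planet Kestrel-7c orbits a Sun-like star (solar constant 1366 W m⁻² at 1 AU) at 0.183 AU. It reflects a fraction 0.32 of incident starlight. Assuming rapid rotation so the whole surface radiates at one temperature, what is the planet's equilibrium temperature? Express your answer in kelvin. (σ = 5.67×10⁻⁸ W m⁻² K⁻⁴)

Flux at 0.183 AU: S = 1366/0.183² = 4.08×10⁴ W m⁻².
Energy balance: absorbed = emitted ⇒ πR²·S(1−A) = 4πR²·σT_eq⁴, so T_eq⁴ = S(1−A)/(4σ).
T_eq = [4.08×10⁴ × 0.68 / (4 × 5.67×10⁻⁸)]^(1/4) = (1.22×10¹¹)^(1/4) = 591 K.

T_eq ≈ 591 K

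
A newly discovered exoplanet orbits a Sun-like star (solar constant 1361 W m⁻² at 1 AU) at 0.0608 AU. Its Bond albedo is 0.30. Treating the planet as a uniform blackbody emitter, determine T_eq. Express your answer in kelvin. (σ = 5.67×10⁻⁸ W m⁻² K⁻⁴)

T_eq ≈ 1030 K

Flux at 0.0608 AU: S = 1361/0.0608² = 3.68×10⁵ W m⁻².
Energy balance: absorbed = emitted ⇒ πR²·S(1−A) = 4πR²·σT_eq⁴, so T_eq⁴ = S(1−A)/(4σ).
T_eq = [3.68×10⁵ × 0.70 / (4 × 5.67×10⁻⁸)]^(1/4) = (1.14×10¹²)^(1/4) = 1030 K.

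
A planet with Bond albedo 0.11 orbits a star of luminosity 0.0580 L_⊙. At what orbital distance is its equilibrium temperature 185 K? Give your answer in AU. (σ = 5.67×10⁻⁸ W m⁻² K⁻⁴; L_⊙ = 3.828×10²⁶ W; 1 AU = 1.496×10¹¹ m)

d ≈ 0.514 AU

L = 0.0580 × 3.828×10²⁶ = 2.22×10²⁵ W.
From T_eq⁴ = L(1−A)/(16πσd²): d = √[L(1−A)/(16πσT_eq⁴)].
d = √[2.22×10²⁵ × 0.89 / (16π × 5.67×10⁻⁸ × (185)⁴)] = 7.69×10¹⁰ m = 0.514 AU.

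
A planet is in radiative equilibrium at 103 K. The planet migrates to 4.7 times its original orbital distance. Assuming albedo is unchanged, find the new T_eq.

T_eq ≈ 47.5 K

T_eq ∝ L^(1/4) · d^(−1/2).
T′ = 103 / 4.7^(1/2) = 47.5 K.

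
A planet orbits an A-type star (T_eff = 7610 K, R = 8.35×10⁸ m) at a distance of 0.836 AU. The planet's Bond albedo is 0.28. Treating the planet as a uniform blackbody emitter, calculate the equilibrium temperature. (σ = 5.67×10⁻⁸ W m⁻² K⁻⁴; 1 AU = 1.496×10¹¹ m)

d = 0.836 AU = 1.25×10¹¹ m.
L = 4πR_⋆²σT_⋆⁴ = 4π(8.35×10⁸)² × 5.67×10⁻⁸ × (7610)⁴ = 1.67×10²⁷ W.
S = L/(4πd²) = 8480 W m⁻².
Energy balance: absorbed = emitted ⇒ πR²·S(1−A) = 4πR²·σT_eq⁴, so T_eq⁴ = S(1−A)/(4σ).
T_eq = [8480 × 0.72 / (4 × 5.67×10⁻⁸)]^(1/4) = (2.69×10¹⁰)^(1/4) = 405 K.

T_eq ≈ 405 K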